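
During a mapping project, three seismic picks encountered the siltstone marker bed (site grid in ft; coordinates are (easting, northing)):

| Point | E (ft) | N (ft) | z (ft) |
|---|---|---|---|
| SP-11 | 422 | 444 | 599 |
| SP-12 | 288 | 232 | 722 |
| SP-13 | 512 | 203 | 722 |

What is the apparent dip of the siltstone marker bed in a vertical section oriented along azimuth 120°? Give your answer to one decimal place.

Two edge vectors: SP-11→SP-12 = (-134, -212, 123), SP-11→SP-13 = (90, -241, 123).
Normal n = (SP-11→SP-12) × (SP-11→SP-13) = (3567, 27552, 51374).
So ∂z/∂E = −n_x/n_z = −0.06943 and ∂z/∂N = −n_y/n_z = −0.53630.
Unit vector along 120° is (sin 120°, cos 120°) = (0.8660, -0.5000).
Slope in that direction = a·(0.8660) + b·(-0.5000) = 0.20802.
Apparent dip = arctan|0.20802| = 11.8° (true dip is 28.4°, so apparent ≤ true as expected).

11.8°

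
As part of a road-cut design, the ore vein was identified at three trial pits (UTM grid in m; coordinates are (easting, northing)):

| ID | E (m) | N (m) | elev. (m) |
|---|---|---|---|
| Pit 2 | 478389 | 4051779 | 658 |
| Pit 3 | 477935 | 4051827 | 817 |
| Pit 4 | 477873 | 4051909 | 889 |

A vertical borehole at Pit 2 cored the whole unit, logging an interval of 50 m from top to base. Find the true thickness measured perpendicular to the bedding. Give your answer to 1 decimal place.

Two edge vectors: Pit 2→Pit 3 = (-454, 48, 159), Pit 2→Pit 4 = (-516, 130, 231).
Normal n = (Pit 2→Pit 3) × (Pit 2→Pit 4) = (-9582, 22830, -34252).
So ∂z/∂E = −n_x/n_z = −0.27975 and ∂z/∂N = −n_y/n_z = 0.66653.
|∇z| = √(a²+b²) = 0.72286, so dip δ = arctan(0.72286) = 35.86°.
True thickness = vertical thickness × cos δ = 50 × cos 35.86° = 40.5 m.

40.5 m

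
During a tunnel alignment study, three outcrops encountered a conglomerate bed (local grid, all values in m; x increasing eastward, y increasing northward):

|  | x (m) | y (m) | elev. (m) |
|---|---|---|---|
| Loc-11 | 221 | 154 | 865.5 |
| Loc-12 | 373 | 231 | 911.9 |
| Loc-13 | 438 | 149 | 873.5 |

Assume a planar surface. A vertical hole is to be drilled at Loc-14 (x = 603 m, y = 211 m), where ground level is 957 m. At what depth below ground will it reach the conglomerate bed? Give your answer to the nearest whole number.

Let the plane be z = a·x + b·y + c.
Loc-12−Loc-11: 152a + 77b = 46.4;  Loc-13−Loc-11: 217a − 5b = 8.
Solving gives a = 0.04854, b = 0.50677.
Then c = 865.5 − a·221 − b·154 = 776.73.
At (603, 211): z_contact = 29.3 + 106.9 + 776.73 = 912.9 m.
Depth below ground = 957 − 912.9 = 44 m.

44 m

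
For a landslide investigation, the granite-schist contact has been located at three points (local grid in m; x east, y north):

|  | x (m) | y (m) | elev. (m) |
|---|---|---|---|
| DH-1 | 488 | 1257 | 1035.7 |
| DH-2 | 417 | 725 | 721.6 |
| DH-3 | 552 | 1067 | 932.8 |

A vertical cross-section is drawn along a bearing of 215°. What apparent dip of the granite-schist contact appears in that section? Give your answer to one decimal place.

Let the plane be z = a·x + b·y + c.
DH-2−DH-1: −71a − 532b = −314.1;  DH-3−DH-1: 64a − 190b = −102.9.
Solving gives a = 0.10384, b = 0.57656.
Unit vector along 215° is (sin 215°, cos 215°) = (-0.5736, -0.8192).
Slope in that direction = a·(-0.5736) + b·(-0.8192) = −0.53185.
Apparent dip = arctan|0.53185| = 28.0° (true dip is 30.4°, so apparent ≤ true as expected).

28.0°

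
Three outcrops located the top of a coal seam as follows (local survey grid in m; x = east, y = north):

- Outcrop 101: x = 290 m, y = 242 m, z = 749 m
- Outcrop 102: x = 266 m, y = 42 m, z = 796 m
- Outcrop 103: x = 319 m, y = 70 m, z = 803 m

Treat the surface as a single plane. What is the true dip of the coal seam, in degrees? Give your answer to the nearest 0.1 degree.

20.9°

Two edge vectors: Outcrop 101→Outcrop 102 = (-24, -200, 47), Outcrop 101→Outcrop 103 = (29, -172, 54).
Normal n = (Outcrop 101→Outcrop 102) × (Outcrop 101→Outcrop 103) = (-2716, 2659, 9928).
So ∂z/∂x = −n_x/n_z = 0.27357 and ∂z/∂y = −n_y/n_z = −0.26783.
Gradient magnitude |∇z| = √(a² + b²) = √(0.07484 + 0.07173) = 0.38285.
True dip = arctan(0.38285) = 20.9°, dipping toward NW (azimuth ≈ 314°).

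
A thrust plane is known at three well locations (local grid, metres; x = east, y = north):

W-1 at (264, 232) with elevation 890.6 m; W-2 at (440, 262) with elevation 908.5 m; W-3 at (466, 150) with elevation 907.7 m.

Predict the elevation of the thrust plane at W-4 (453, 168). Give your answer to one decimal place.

907.0 m

Let the plane be z = a·x + b·y + c.
W-2−W-1: 176a + 30b = 17.9;  W-3−W-1: 202a − 82b = 17.1.
Solving gives a = 0.09666, b = 0.02958.
Then c = 890.6 − a·264 − b·232 = 858.22.
At (453, 168): z = 43.8 + 5.0 + 858.22 = 907.0 m.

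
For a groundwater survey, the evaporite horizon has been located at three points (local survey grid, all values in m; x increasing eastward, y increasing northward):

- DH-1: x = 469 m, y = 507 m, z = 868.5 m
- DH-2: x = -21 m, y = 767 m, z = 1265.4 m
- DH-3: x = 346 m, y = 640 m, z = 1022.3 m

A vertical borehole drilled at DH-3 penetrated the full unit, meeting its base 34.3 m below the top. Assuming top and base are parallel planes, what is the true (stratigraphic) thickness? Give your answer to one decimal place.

25.6 m

Let the plane be z = a·x + b·y + c.
DH-2−DH-1: −490a + 260b = 396.9;  DH-3−DH-1: −123a + 133b = 153.8.
Solving gives a = −0.38565, b = 0.79974.
|∇z| = √(a²+b²) = 0.88787, so dip δ = arctan(0.88787) = 41.60°.
True thickness = vertical thickness × cos δ = 34.3 × cos 41.60° = 25.6 m.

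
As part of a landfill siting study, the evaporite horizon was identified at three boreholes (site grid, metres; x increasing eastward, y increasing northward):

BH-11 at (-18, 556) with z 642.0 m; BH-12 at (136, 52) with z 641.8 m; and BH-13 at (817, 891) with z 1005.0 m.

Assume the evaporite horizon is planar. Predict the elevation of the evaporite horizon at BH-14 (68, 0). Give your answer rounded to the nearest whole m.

Let the plane be z = a·x + b·y + c.
BH-12−BH-11: 154a − 504b = −0.2;  BH-13−BH-11: 835a + 335b = 363.
Solving gives a = 0.38712, b = 0.11868.
Then c = 642 − a·-18 − b·556 = 582.98.
At (68, 0): z = 26.3 + 0.0 + 582.98 = 609.3 m.

609 m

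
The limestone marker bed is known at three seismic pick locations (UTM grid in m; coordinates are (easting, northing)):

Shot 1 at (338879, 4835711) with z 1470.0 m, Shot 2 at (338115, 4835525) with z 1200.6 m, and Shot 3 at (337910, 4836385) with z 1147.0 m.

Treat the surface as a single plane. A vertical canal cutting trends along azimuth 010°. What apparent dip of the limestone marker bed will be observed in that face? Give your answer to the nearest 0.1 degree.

4.6°

Let the plane be z = a·E + b·N + c.
Shot 2−Shot 1: −764a − 186b = −269.4;  Shot 3−Shot 1: −969a + 674b = −323.
Solving gives a = 0.34762, b = 0.02054.
Unit vector along 010° is (sin 10°, cos 10°) = (0.1736, 0.9848).
Slope in that direction = a·(0.1736) + b·(0.9848) = 0.08059.
Apparent dip = arctan|0.08059| = 4.6° (true dip is 19.2°, so apparent ≤ true as expected).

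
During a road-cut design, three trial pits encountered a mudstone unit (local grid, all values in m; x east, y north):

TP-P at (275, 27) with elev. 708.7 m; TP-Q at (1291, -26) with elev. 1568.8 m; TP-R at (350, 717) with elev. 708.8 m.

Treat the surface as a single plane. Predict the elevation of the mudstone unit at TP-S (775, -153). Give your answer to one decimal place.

1146.0 m

Let the plane be z = a·x + b·y + c.
TP-Q−TP-P: 1016a − 53b = 860.1;  TP-R−TP-P: 75a + 690b = 0.1.
Solving gives a = 0.841790, b = −0.091354.
Then c = 708.7 − a·275 − b·27 = 479.67.
At (775, -153): z = 652.4 + 14.0 + 479.67 = 1146.0 m.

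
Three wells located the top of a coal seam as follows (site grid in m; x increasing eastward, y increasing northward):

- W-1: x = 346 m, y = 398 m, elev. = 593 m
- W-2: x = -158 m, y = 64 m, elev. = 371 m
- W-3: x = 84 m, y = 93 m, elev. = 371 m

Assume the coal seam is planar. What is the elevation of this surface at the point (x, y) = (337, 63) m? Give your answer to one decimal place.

322.1 m

Two edge vectors: W-1→W-2 = (-504, -334, -222), W-1→W-3 = (-262, -305, -222).
Normal n = (W-1→W-2) × (W-1→W-3) = (6438, -53724, 66212).
So ∂z/∂x = −n_x/n_z = −0.09723 and ∂z/∂y = −n_y/n_z = 0.81139.
Intercept c from W-1: 593 + 33.64 − 322.93 = 303.71.
At (337, 63): z = −32.8 + 51.1 + 303.71 = 322.1 m.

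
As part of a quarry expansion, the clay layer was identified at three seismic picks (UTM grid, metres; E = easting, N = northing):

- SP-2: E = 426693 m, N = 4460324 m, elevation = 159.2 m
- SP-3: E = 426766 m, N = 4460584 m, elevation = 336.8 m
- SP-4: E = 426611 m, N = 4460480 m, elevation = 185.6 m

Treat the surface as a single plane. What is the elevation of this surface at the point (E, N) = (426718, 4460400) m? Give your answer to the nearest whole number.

213 m

Two edge vectors: SP-2→SP-3 = (73, 260, 177.6), SP-2→SP-4 = (-82, 156, 26.4).
Normal n = (SP-2→SP-3) × (SP-2→SP-4) = (-20841.6, -16490.4, 32708).
So ∂z/∂E = −n_x/n_z = 0.63720191 and ∂z/∂N = −n_y/n_z = 0.50417023.
Intercept c from SP-2: 159.2 − 271889.59 − 2248762.59 = −2520492.99.
At (426718, 4460400): z = 271905.5 + 2248800.9 − 2520492.99 = 213.4 m.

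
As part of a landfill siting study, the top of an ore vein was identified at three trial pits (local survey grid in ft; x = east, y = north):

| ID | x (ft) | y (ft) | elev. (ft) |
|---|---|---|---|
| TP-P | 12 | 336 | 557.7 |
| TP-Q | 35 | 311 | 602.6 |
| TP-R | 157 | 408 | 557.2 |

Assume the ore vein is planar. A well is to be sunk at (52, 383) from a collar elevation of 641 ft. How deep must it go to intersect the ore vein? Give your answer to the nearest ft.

117 ft

Two edge vectors: TP-P→TP-Q = (23, -25, 44.9), TP-P→TP-R = (145, 72, -0.5).
Normal n = (TP-P→TP-Q) × (TP-P→TP-R) = (-3220.3, 6522, 5281).
So ∂z/∂x = −n_x/n_z = 0.60979 and ∂z/∂y = −n_y/n_z = −1.23499.
Intercept c from TP-P: 557.7 − 7.32 + 414.96 = 965.34.
At (52, 383): z_contact = 31.7 − 473.0 + 965.34 = 524.0 ft.
Depth below ground = 641 − 524.0 = 117 ft.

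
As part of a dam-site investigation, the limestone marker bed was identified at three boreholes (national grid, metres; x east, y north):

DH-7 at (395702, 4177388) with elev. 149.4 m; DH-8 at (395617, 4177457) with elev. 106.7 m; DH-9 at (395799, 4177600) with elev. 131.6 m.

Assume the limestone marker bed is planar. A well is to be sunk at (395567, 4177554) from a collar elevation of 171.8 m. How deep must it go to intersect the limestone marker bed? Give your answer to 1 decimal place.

103.1 m

Let the plane be z = a·x + b·y + c.
DH-8−DH-7: −85a + 69b = −42.7;  DH-9−DH-7: 97a + 212b = −17.8.
Solving gives a = 0.316602598, b = −0.228822887.
Then c = 149.4 − a·395702 − b·4177388 = 830751.10.
At (395567, 4177554): z_contact = 125237.54 − 955919.97 + 830751.10 = 68.67 m.
Depth below ground = 171.8 − 68.67 = 103.1 m.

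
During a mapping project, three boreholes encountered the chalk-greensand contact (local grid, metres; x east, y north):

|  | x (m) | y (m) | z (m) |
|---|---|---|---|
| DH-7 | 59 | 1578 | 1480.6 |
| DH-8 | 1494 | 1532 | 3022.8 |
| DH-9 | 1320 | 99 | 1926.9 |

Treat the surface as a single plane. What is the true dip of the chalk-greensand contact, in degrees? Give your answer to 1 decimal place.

51.7°

Two edge vectors: DH-7→DH-8 = (1435, -46, 1542.2), DH-7→DH-9 = (1261, -1479, 446.3).
Normal n = (DH-7→DH-8) × (DH-7→DH-9) = (2260384, 1304273.7, -2064359).
So ∂z/∂x = −n_x/n_z = 1.09496 and ∂z/∂y = −n_y/n_z = 0.63181.
Gradient magnitude |∇z| = √(a² + b²) = √(1.19893 + 0.39918) = 1.26416.
True dip = arctan(1.26416) = 51.7°, dipping toward WSW (azimuth ≈ 240°).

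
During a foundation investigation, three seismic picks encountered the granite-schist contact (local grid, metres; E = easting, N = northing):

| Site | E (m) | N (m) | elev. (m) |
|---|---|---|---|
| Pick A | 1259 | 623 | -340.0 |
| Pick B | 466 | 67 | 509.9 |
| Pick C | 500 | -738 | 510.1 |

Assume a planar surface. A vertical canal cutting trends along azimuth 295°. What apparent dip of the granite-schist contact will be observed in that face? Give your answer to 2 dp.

Let the plane be z = a·E + b·N + c.
Pick B−Pick A: −793a − 556b = 849.9;  Pick C−Pick A: −759a − 1361b = 850.1.
Solving gives a = −1.04076, b = −0.04421.
Unit vector along 295° is (sin 295°, cos 295°) = (-0.9063, 0.4226).
Slope in that direction = a·(-0.9063) + b·(0.4226) = 0.92457.
Apparent dip = arctan|0.92457| = 42.76° (true dip is 46.2°, so apparent ≤ true as expected).

42.76°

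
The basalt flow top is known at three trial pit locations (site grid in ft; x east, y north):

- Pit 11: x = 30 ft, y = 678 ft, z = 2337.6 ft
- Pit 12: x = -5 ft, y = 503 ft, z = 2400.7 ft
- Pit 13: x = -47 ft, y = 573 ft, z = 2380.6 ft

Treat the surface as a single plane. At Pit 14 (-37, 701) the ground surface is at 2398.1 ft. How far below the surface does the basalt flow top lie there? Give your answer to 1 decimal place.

62.2 ft

Two edge vectors: Pit 11→Pit 12 = (-35, -175, 63.1), Pit 11→Pit 13 = (-77, -105, 43).
Normal n = (Pit 11→Pit 12) × (Pit 11→Pit 13) = (-899.5, -3353.7, -9800).
So ∂z/∂x = −n_x/n_z = −0.09179 and ∂z/∂y = −n_y/n_z = −0.34221.
Intercept c from Pit 11: 2337.6 + 2.75 + 232.02 = 2572.37.
At (-37, 701): z_contact = 3.40 − 239.89 + 2572.37 = 2335.88 ft.
Depth below ground = 2398.1 − 2335.88 = 62.2 ft.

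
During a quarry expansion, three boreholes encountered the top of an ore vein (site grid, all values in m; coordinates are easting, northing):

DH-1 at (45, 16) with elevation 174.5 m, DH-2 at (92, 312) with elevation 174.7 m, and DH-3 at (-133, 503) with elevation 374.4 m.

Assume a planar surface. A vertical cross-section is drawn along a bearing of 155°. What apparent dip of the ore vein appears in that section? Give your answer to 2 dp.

Two edge vectors: DH-1→DH-2 = (47, 296, 0.2), DH-1→DH-3 = (-178, 487, 199.9).
Normal n = (DH-1→DH-2) × (DH-1→DH-3) = (59073, -9430.9, 75577).
So ∂z/∂easting = −n_x/n_z = −0.78163 and ∂z/∂northing = −n_y/n_z = 0.12479.
Unit vector along 155° is (sin 155°, cos 155°) = (0.4226, -0.9063).
Slope in that direction = a·(0.4226) + b·(-0.9063) = −0.44342.
Apparent dip = arctan|0.44342| = 23.91° (true dip is 38.4°, so apparent ≤ true as expected).

23.91°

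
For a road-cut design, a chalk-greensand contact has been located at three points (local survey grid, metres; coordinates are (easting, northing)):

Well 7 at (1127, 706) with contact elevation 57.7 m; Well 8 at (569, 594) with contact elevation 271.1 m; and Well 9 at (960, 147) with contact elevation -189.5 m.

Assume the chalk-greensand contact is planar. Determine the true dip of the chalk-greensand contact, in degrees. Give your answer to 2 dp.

37.80°

Two edge vectors: Well 7→Well 8 = (-558, -112, 213.4), Well 7→Well 9 = (-167, -559, -247.2).
Normal n = (Well 7→Well 8) × (Well 7→Well 9) = (146977, -173575.4, 293218).
So ∂z/∂E = −n_x/n_z = −0.50126 and ∂z/∂N = −n_y/n_z = 0.59197.
Gradient magnitude |∇z| = √(a² + b²) = √(0.25126 + 0.35043) = 0.77568.
True dip = arctan(0.77568) = 37.80°, dipping toward SE (azimuth ≈ 140°).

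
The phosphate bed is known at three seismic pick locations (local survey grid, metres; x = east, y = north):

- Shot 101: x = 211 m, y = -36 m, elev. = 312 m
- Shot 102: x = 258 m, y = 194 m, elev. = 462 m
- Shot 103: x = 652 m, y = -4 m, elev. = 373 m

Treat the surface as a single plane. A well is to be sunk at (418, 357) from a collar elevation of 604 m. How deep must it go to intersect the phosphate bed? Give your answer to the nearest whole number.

Let the plane be z = a·x + b·y + c.
Shot 102−Shot 101: 47a + 230b = 150;  Shot 103−Shot 101: 441a + 32b = 61.
Solving gives a = 0.09237, b = 0.63330.
Then c = 312 − a·211 − b·-36 = 315.31.
At (418, 357): z_contact = 38.6 + 226.1 + 315.31 = 580.0 m.
Depth below ground = 604 − 580.0 = 24 m.

24 m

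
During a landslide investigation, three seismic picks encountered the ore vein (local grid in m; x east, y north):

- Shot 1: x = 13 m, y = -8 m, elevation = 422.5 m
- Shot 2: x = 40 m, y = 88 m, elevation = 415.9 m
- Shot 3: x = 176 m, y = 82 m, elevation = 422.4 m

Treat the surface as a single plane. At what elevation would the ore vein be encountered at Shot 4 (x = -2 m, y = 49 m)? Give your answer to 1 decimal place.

Let the plane be z = a·x + b·y + c.
Shot 2−Shot 1: 27a + 96b = −6.6;  Shot 3−Shot 1: 163a + 90b = −0.1.
Solving gives a = 0.04421, b = −0.08118.
Then c = 422.5 − a·13 − b·-8 = 421.28.
At (-2, 49): z = −0.1 − 4.0 + 421.28 = 417.2 m.

417.2 m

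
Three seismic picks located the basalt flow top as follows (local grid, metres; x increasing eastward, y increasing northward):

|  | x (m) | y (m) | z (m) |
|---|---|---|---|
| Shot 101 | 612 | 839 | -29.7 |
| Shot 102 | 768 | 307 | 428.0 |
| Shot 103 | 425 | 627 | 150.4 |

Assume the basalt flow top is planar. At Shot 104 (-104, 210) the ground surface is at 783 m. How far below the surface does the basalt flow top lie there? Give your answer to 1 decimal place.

Let the plane be z = a·x + b·y + c.
Shot 102−Shot 101: 156a − 532b = 457.7;  Shot 103−Shot 101: −187a − 212b = 180.1.
Solving gives a = 0.00920, b = −0.85764.
Then c = -29.7 − a·612 − b·839 = 684.23.
At (-104, 210): z_contact = −0.96 − 180.10 + 684.23 = 503.17 m.
Depth below ground = 783 − 503.17 = 279.8 m.

279.8 m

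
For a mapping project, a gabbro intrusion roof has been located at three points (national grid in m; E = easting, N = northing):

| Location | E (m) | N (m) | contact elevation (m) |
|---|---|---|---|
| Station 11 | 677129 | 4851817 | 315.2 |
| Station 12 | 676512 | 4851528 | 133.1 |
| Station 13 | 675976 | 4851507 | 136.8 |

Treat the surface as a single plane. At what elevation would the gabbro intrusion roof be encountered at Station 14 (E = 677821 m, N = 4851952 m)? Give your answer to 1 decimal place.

386.3 m

Let the plane be z = a·E + b·N + c.
Station 12−Station 11: −617a − 289b = −182.1;  Station 13−Station 11: −1153a − 310b = −178.4.
Solving gives a = −0.034473430, b = 0.703702790.
Then c = 315.2 − a·677129 − b·4851817 = −3390579.00.
At (677821, 4851952): z = −23366.8 + 3414332.2 − 3390579.00 = 386.3 m.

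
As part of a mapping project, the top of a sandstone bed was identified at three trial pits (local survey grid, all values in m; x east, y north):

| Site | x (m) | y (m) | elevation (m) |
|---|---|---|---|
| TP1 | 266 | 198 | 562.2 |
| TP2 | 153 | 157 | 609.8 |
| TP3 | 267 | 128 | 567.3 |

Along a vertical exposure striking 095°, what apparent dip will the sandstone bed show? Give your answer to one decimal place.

21.0°

Two edge vectors: TP1→TP2 = (-113, -41, 47.6), TP1→TP3 = (1, -70, 5.1).
Normal n = (TP1→TP2) × (TP1→TP3) = (3122.9, 623.9, 7951).
So ∂z/∂x = −n_x/n_z = −0.39277 and ∂z/∂y = −n_y/n_z = −0.07847.
Unit vector along 095° is (sin 95°, cos 95°) = (0.9962, -0.0872).
Slope in that direction = a·(0.9962) + b·(-0.0872) = −0.38443.
Apparent dip = arctan|0.38443| = 21.0° (true dip is 21.8°, so apparent ≤ true as expected).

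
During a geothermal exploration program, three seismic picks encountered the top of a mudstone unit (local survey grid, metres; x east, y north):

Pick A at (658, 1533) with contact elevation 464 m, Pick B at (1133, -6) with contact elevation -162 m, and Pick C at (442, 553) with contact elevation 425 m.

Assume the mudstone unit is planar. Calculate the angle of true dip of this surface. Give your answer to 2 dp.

35.75°

Let the plane be z = a·x + b·y + c.
Pick B−Pick A: 475a − 1539b = −626;  Pick C−Pick A: −216a − 980b = −39.
Solving gives a = −0.69362, b = 0.19268.
Gradient magnitude |∇z| = √(a² + b²) = √(0.48111 + 0.03712) = 0.71989.
True dip = arctan(0.71989) = 35.75°, dipping toward ESE (azimuth ≈ 106°).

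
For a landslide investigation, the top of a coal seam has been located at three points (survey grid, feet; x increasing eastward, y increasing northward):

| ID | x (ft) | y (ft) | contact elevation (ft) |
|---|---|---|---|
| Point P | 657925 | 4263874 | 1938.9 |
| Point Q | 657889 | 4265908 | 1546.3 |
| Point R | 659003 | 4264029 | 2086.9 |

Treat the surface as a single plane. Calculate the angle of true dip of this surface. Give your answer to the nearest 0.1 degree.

Two edge vectors: Point P→Point Q = (-36, 2034, -392.6), Point P→Point R = (1078, 155, 148).
Normal n = (Point P→Point Q) × (Point P→Point R) = (361885, -417894.8, -2198232).
So ∂z/∂x = −n_x/n_z = 0.16463 and ∂z/∂y = −n_y/n_z = −0.19010.
Gradient magnitude |∇z| = √(a² + b²) = √(0.02710 + 0.03614) = 0.25148.
True dip = arctan(0.25148) = 14.1°, dipping toward NW (azimuth ≈ 319°).

14.1°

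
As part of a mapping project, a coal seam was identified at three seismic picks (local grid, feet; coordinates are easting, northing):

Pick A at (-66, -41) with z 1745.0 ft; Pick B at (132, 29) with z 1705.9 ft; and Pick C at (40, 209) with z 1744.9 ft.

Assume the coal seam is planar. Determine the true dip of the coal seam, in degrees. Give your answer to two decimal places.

14.14°

Two edge vectors: Pick A→Pick B = (198, 70, -39.1), Pick A→Pick C = (106, 250, -0.1).
Normal n = (Pick A→Pick B) × (Pick A→Pick C) = (9768, -4124.8, 42080).
So ∂z/∂easting = −n_x/n_z = −0.23213 and ∂z/∂northing = −n_y/n_z = 0.09802.
Gradient magnitude |∇z| = √(a² + b²) = √(0.05388 + 0.00961) = 0.25198.
True dip = arctan(0.25198) = 14.14°, dipping toward ESE (azimuth ≈ 113°).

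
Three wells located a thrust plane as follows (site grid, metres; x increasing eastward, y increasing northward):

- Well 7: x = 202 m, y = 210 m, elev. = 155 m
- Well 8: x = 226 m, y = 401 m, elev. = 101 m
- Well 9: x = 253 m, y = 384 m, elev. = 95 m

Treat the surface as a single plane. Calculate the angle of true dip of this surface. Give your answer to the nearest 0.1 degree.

23.7°

Let the plane be z = a·x + b·y + c.
Well 8−Well 7: 24a + 191b = −54;  Well 9−Well 7: 51a + 174b = −60.
Solving gives a = −0.37089, b = −0.23612.
Gradient magnitude |∇z| = √(a² + b²) = √(0.13756 + 0.05575) = 0.43967.
True dip = arctan(0.43967) = 23.7°, dipping toward ENE (azimuth ≈ 058°).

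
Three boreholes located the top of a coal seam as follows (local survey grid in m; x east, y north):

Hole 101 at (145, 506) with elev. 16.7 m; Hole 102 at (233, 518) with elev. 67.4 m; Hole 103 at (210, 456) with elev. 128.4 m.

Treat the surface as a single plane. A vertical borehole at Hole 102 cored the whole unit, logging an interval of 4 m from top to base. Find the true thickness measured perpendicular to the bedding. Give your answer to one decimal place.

Two edge vectors: Hole 101→Hole 102 = (88, 12, 50.7), Hole 101→Hole 103 = (65, -50, 111.7).
Normal n = (Hole 101→Hole 102) × (Hole 101→Hole 103) = (3875.4, -6534.1, -5180).
So ∂z/∂x = −n_x/n_z = 0.74815 and ∂z/∂y = −n_y/n_z = −1.26141.
|∇z| = √(a²+b²) = 1.46659, so dip δ = arctan(1.46659) = 55.71°.
True thickness = vertical thickness × cos δ = 4 × cos 55.71° = 2.3 m.

2.3 m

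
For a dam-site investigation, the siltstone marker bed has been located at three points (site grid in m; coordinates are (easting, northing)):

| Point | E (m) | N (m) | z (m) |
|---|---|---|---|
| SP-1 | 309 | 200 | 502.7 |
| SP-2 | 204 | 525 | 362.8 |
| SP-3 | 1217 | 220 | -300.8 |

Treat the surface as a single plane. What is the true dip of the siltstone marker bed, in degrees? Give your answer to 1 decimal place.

48.3°

Let the plane be z = a·E + b·N + c.
SP-2−SP-1: −105a + 325b = −139.9;  SP-3−SP-1: 908a + 20b = −803.5.
Solving gives a = −0.86924, b = −0.71129.
Gradient magnitude |∇z| = √(a² + b²) = √(0.75559 + 0.50594) = 1.12318.
True dip = arctan(1.12318) = 48.3°, dipping toward NE (azimuth ≈ 051°).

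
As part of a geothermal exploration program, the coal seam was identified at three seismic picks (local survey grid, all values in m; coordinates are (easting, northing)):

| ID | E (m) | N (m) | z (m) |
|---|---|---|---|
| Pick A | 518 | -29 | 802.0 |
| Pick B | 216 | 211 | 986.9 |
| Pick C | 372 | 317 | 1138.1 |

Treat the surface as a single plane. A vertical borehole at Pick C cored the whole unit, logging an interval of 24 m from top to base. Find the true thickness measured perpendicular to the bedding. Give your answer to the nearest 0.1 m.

16.1 m

Let the plane be z = a·E + b·N + c.
Pick B−Pick A: −302a + 240b = 184.9;  Pick C−Pick A: −146a + 346b = 336.1.
Solving gives a = 0.24029, b = 1.07278.
|∇z| = √(a²+b²) = 1.09936, so dip δ = arctan(1.09936) = 47.71°.
True thickness = vertical thickness × cos δ = 24 × cos 47.71° = 16.1 m.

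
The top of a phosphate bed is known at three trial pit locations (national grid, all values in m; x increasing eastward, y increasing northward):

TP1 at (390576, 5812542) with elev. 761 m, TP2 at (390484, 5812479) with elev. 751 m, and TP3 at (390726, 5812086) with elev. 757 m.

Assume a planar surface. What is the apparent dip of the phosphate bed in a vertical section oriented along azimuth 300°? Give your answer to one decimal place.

Let the plane be z = a·x + b·y + c.
TP2−TP1: −92a − 63b = −10;  TP3−TP1: 150a − 456b = −4.
Solving gives a = 0.08381, b = 0.03634.
Unit vector along 300° is (sin 300°, cos 300°) = (-0.8660, 0.5000).
Slope in that direction = a·(-0.8660) + b·(0.5000) = −0.05441.
Apparent dip = arctan|0.05441| = 3.1° (true dip is 5.2°, so apparent ≤ true as expected).

3.1°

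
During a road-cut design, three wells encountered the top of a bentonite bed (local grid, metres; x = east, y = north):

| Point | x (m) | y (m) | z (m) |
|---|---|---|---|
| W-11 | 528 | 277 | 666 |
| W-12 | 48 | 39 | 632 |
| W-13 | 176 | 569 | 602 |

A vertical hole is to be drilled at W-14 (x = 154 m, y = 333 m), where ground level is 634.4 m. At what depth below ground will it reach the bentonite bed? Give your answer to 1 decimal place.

15.1 m

Two edge vectors: W-11→W-12 = (-480, -238, -34), W-11→W-13 = (-352, 292, -64).
Normal n = (W-11→W-12) × (W-11→W-13) = (25160, -18752, -223936).
So ∂z/∂x = −n_x/n_z = 0.11235 and ∂z/∂y = −n_y/n_z = −0.08374.
Intercept c from W-11: 666 − 59.32 + 23.20 = 629.87.
At (154, 333): z_contact = 17.30 − 27.88 + 629.87 = 619.29 m.
Depth below ground = 634.4 − 619.29 = 15.1 m.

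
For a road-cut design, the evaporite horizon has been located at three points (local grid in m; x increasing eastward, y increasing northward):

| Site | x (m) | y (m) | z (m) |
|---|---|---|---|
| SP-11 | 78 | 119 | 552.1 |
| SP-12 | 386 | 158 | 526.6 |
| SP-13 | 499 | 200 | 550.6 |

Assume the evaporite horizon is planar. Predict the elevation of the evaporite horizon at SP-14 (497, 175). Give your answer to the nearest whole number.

521 m

Let the plane be z = a·x + b·y + c.
SP-12−SP-11: 308a + 39b = −25.5;  SP-13−SP-11: 421a + 81b = −1.5.
Solving gives a = −0.23531, b = 1.20454.
Then c = 552.1 − a·78 − b·119 = 427.11.
At (497, 175): z = −117.0 + 210.8 + 427.11 = 521.0 m.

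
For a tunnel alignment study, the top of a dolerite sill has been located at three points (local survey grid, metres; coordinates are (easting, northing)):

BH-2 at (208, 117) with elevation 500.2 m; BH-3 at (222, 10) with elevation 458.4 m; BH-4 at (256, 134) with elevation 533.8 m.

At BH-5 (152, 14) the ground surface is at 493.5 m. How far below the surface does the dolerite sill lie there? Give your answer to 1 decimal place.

70.8 m

Two edge vectors: BH-2→BH-3 = (14, -107, -41.8), BH-2→BH-4 = (48, 17, 33.6).
Normal n = (BH-2→BH-3) × (BH-2→BH-4) = (-2884.6, -2476.8, 5374).
So ∂z/∂E = −n_x/n_z = 0.53677 and ∂z/∂N = −n_y/n_z = 0.46089.
Intercept c from BH-2: 500.2 − 111.65 − 53.92 = 334.63.
At (152, 14): z_contact = 81.59 + 6.45 + 334.63 = 422.67 m.
Depth below ground = 493.5 − 422.67 = 70.8 m.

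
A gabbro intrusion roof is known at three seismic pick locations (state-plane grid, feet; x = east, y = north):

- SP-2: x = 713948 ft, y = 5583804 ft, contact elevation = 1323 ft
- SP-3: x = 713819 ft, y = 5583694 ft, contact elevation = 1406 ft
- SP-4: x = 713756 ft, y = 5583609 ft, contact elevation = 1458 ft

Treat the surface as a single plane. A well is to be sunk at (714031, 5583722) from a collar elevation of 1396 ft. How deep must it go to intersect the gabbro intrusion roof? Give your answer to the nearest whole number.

70 ft

Two edge vectors: SP-2→SP-3 = (-129, -110, 83), SP-2→SP-4 = (-192, -195, 135).
Normal n = (SP-2→SP-3) × (SP-2→SP-4) = (1335, 1479, 4035).
So ∂z/∂x = −n_x/n_z = −0.33085502 and ∂z/∂y = −n_y/n_z = −0.36654275.
Intercept c from SP-2: 1323 + 236213.28 + 2046702.88 = 2284239.16.
At (714031, 5583722): z_contact = −236240.7 − 2046672.8 + 2284239.16 = 1325.6 ft.
Depth below ground = 1396 − 1325.6 = 70 ft.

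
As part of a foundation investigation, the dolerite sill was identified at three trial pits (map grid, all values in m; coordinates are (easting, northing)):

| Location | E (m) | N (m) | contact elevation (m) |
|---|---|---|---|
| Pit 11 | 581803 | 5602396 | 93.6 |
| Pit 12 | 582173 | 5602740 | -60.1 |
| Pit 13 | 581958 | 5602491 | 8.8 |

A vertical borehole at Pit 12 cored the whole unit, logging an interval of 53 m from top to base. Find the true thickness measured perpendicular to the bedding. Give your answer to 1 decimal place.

39.3 m

Two edge vectors: Pit 11→Pit 12 = (370, 344, -153.7), Pit 11→Pit 13 = (155, 95, -84.8).
Normal n = (Pit 11→Pit 12) × (Pit 11→Pit 13) = (-14569.7, 7552.5, -18170).
So ∂z/∂E = −n_x/n_z = −0.80185 and ∂z/∂N = −n_y/n_z = 0.41566.
|∇z| = √(a²+b²) = 0.90318, so dip δ = arctan(0.90318) = 42.09°.
True thickness = vertical thickness × cos δ = 53 × cos 42.09° = 39.3 m.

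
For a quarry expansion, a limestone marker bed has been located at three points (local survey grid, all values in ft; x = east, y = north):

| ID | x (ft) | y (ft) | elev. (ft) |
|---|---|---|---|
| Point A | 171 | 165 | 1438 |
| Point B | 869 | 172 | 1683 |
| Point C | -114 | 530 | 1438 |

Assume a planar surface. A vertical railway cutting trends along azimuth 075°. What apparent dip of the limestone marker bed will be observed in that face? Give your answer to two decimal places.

22.14°

Two edge vectors: Point A→Point B = (698, 7, 245), Point A→Point C = (-285, 365, 0).
Normal n = (Point A→Point B) × (Point A→Point C) = (-89425, -69825, 256765).
So ∂z/∂x = −n_x/n_z = 0.34828 and ∂z/∂y = −n_y/n_z = 0.27194.
Unit vector along 075° is (sin 75°, cos 75°) = (0.9659, 0.2588).
Slope in that direction = a·(0.9659) + b·(0.2588) = 0.40679.
Apparent dip = arctan|0.40679| = 22.14° (true dip is 23.8°, so apparent ≤ true as expected).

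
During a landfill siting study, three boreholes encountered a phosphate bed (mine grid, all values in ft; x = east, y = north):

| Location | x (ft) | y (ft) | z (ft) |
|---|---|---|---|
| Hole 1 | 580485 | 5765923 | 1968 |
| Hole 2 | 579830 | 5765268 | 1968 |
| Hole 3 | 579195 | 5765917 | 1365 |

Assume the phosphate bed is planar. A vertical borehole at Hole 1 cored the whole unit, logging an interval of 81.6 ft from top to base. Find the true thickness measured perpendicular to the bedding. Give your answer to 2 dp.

Let the plane be z = a·x + b·y + c.
Hole 2−Hole 1: −655a − 655b = 0;  Hole 3−Hole 1: −1290a − 6b = −603.
Solving gives a = 0.46963, b = −0.46963.
|∇z| = √(a²+b²) = 0.66415, so dip δ = arctan(0.66415) = 33.59°.
True thickness = vertical thickness × cos δ = 81.6 × cos 33.59° = 67.97 ft.

67.97 ft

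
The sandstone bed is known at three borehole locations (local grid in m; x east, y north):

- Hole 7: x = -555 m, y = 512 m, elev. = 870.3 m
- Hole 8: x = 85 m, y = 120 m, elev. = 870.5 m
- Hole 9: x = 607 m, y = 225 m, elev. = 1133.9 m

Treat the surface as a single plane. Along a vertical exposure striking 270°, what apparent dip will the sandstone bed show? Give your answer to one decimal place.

20.8°

Let the plane be z = a·x + b·y + c.
Hole 8−Hole 7: 640a − 392b = 0.2;  Hole 9−Hole 7: 1162a − 287b = 263.6.
Solving gives a = 0.37993, b = 0.61978.
Unit vector along 270° is (sin 270°, cos 270°) = (-1.0000, -0.0000).
Slope in that direction = a·(-1.0000) + b·(-0.0000) = −0.37993.
Apparent dip = arctan|0.37993| = 20.8° (true dip is 36.0°, so apparent ≤ true as expected).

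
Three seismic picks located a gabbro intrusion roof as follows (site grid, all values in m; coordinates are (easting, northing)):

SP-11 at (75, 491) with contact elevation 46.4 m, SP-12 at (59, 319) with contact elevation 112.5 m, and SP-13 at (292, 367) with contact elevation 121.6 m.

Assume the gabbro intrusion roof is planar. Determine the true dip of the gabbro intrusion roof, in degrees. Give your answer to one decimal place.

Two edge vectors: SP-11→SP-12 = (-16, -172, 66.1), SP-11→SP-13 = (217, -124, 75.2).
Normal n = (SP-11→SP-12) × (SP-11→SP-13) = (-4738, 15546.9, 39308).
So ∂z/∂E = −n_x/n_z = 0.12054 and ∂z/∂N = −n_y/n_z = −0.39551.
Gradient magnitude |∇z| = √(a² + b²) = √(0.01453 + 0.15643) = 0.41347.
True dip = arctan(0.41347) = 22.5°, dipping toward NNW (azimuth ≈ 343°).

22.5°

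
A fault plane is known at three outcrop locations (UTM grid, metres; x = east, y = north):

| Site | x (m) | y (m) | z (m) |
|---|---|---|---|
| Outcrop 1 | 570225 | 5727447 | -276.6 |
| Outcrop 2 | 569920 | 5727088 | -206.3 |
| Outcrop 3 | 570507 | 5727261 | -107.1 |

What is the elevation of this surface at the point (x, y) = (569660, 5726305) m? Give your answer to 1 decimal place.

Two edge vectors: Outcrop 1→Outcrop 2 = (-305, -359, 70.3), Outcrop 1→Outcrop 3 = (282, -186, 169.5).
Normal n = (Outcrop 1→Outcrop 2) × (Outcrop 1→Outcrop 3) = (-47774.7, 71522.1, 157968).
So ∂z/∂x = −n_x/n_z = 0.302432771 and ∂z/∂y = −n_y/n_z = −0.452763218.
Intercept c from Outcrop 1: -276.6 − 172454.73 + 2593177.33 = 2420446.01.
At (569660, 5726305): z = 172283.9 − 2592660.3 + 2420446.01 = 69.6 m.

69.6 m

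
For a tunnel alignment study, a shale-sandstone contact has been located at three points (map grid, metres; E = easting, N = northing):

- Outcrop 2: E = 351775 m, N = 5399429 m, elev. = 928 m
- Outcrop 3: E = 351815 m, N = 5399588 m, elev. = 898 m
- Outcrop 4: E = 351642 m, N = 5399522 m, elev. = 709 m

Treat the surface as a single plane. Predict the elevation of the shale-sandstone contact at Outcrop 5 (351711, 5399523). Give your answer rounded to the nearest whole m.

Two edge vectors: Outcrop 2→Outcrop 3 = (40, 159, -30), Outcrop 2→Outcrop 4 = (-133, 93, -219).
Normal n = (Outcrop 2→Outcrop 3) × (Outcrop 2→Outcrop 4) = (-32031, 12750, 24867).
So ∂z/∂E = −n_x/n_z = 1.28809265 and ∂z/∂N = −n_y/n_z = −0.51272771.
Intercept c from Outcrop 2: 928 − 453118.79 + 2768436.87 = 2316246.08.
At (351711, 5399523): z = 453036.4 − 2768485.1 + 2316246.08 = 797.4 m.

797 m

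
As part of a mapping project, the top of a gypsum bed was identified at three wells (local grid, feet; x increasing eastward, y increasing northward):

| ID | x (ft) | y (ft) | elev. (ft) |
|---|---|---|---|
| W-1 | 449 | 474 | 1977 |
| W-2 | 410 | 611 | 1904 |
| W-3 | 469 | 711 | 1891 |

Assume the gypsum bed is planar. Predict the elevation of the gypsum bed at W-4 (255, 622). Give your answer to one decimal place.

Two edge vectors: W-1→W-2 = (-39, 137, -73), W-1→W-3 = (20, 237, -86).
Normal n = (W-1→W-2) × (W-1→W-3) = (5519, -4814, -11983).
So ∂z/∂x = −n_x/n_z = 0.46057 and ∂z/∂y = −n_y/n_z = −0.40174.
Intercept c from W-1: 1977 − 206.80 + 190.42 = 1960.63.
At (255, 622): z = 117.4 − 249.9 + 1960.63 = 1828.2 ft.

1828.2 ft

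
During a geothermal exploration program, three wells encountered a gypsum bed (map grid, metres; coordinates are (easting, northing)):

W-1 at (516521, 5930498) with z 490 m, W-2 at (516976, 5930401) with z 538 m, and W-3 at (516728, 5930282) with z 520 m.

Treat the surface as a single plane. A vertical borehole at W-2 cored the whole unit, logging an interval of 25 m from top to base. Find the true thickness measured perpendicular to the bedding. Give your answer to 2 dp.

24.86 m

Two edge vectors: W-1→W-2 = (455, -97, 48), W-1→W-3 = (207, -216, 30).
Normal n = (W-1→W-2) × (W-1→W-3) = (7458, -3714, -78201).
So ∂z/∂E = −n_x/n_z = 0.09537 and ∂z/∂N = −n_y/n_z = −0.04749.
|∇z| = √(a²+b²) = 0.10654, so dip δ = arctan(0.10654) = 6.08°.
True thickness = vertical thickness × cos δ = 25 × cos 6.08° = 24.86 m.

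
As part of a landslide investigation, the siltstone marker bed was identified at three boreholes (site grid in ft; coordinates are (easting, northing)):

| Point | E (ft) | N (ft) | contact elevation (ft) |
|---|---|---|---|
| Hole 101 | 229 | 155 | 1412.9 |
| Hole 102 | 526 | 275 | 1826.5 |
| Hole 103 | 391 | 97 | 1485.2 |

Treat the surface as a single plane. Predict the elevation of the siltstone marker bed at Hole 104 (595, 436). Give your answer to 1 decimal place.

Two edge vectors: Hole 101→Hole 102 = (297, 120, 413.6), Hole 101→Hole 103 = (162, -58, 72.3).
Normal n = (Hole 101→Hole 102) × (Hole 101→Hole 103) = (32664.8, 45530.1, -36666).
So ∂z/∂E = −n_x/n_z = 0.89087 and ∂z/∂N = −n_y/n_z = 1.24175.
Intercept c from Hole 101: 1412.9 − 204.01 − 192.47 = 1016.42.
At (595, 436): z = 530.1 + 541.4 + 1016.42 = 2087.9 ft.

2087.9 ft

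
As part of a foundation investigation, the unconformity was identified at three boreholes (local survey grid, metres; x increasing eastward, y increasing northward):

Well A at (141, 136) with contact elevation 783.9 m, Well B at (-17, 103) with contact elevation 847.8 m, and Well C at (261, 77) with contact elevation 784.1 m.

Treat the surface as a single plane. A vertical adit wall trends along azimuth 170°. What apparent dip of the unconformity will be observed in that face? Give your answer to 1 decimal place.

Let the plane be z = a·x + b·y + c.
Well B−Well A: −158a − 33b = 63.9;  Well C−Well A: 120a − 59b = 0.2.
Solving gives a = −0.28335, b = −0.57970.
Unit vector along 170° is (sin 170°, cos 170°) = (0.1736, -0.9848).
Slope in that direction = a·(0.1736) + b·(-0.9848) = 0.52169.
Apparent dip = arctan|0.52169| = 27.6° (true dip is 32.8°, so apparent ≤ true as expected).

27.6°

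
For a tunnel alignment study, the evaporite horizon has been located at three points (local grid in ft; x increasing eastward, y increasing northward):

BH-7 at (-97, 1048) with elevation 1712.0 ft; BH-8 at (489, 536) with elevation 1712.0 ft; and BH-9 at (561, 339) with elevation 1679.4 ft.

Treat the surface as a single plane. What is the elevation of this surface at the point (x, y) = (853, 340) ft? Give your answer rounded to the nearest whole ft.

Two edge vectors: BH-7→BH-8 = (586, -512, 0), BH-7→BH-9 = (658, -709, -32.6).
Normal n = (BH-7→BH-8) × (BH-7→BH-9) = (16691.2, 19103.6, -78578).
So ∂z/∂x = −n_x/n_z = 0.21242 and ∂z/∂y = −n_y/n_z = 0.24312.
Intercept c from BH-7: 1712 + 20.60 − 254.79 = 1477.82.
At (853, 340): z = 181.2 + 82.7 + 1477.82 = 1741.7 ft.

1742 ft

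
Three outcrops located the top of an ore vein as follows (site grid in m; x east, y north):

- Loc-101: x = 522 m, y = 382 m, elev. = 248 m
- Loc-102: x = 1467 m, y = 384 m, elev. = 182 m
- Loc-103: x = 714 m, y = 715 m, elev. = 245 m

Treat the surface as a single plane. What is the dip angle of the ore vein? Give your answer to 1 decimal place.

Let the plane be z = a·x + b·y + c.
Loc-102−Loc-101: 945a + 2b = −66;  Loc-103−Loc-101: 192a + 333b = −3.
Solving gives a = −0.06991, b = 0.03130.
Gradient magnitude |∇z| = √(a² + b²) = √(0.00489 + 0.00098) = 0.07659.
True dip = arctan(0.07659) = 4.4°, dipping toward ESE (azimuth ≈ 114°).

4.4°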